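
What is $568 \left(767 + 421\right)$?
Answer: $674784$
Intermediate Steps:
$568 \left(767 + 421\right) = 568 \cdot 1188 = 674784$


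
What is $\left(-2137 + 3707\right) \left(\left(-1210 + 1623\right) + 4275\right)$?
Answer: $7360160$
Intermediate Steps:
$\left(-2137 + 3707\right) \left(\left(-1210 + 1623\right) + 4275\right) = 1570 \left(413 + 4275\right) = 1570 \cdot 4688 = 7360160$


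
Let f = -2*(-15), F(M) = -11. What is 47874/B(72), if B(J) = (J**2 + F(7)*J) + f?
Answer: 7979/737 ≈ 10.826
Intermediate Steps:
f = 30
B(J) = 30 + J**2 - 11*J (B(J) = (J**2 - 11*J) + 30 = 30 + J**2 - 11*J)
47874/B(72) = 47874/(30 + 72**2 - 11*72) = 47874/(30 + 5184 - 792) = 47874/4422 = 47874*(1/4422) = 7979/737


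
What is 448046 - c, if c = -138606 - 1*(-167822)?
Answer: 418830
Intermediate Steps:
c = 29216 (c = -138606 + 167822 = 29216)
448046 - c = 448046 - 1*29216 = 448046 - 29216 = 418830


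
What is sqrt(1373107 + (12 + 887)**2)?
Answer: 2*sqrt(545327) ≈ 1476.9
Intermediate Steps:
sqrt(1373107 + (12 + 887)**2) = sqrt(1373107 + 899**2) = sqrt(1373107 + 808201) = sqrt(2181308) = 2*sqrt(545327)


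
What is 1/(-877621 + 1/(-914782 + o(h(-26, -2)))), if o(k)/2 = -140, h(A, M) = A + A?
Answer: -915062/803077627503 ≈ -1.1394e-6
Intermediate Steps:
h(A, M) = 2*A
o(k) = -280 (o(k) = 2*(-140) = -280)
1/(-877621 + 1/(-914782 + o(h(-26, -2)))) = 1/(-877621 + 1/(-914782 - 280)) = 1/(-877621 + 1/(-915062)) = 1/(-877621 - 1/915062) = 1/(-803077627503/915062) = -915062/803077627503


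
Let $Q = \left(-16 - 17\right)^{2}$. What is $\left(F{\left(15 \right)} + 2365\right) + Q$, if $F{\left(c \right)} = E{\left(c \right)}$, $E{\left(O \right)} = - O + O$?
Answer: $3454$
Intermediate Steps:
$E{\left(O \right)} = 0$
$Q = 1089$ ($Q = \left(-33\right)^{2} = 1089$)
$F{\left(c \right)} = 0$
$\left(F{\left(15 \right)} + 2365\right) + Q = \left(0 + 2365\right) + 1089 = 2365 + 1089 = 3454$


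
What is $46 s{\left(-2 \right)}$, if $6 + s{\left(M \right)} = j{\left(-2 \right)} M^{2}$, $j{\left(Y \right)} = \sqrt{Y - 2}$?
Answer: $-276 + 368 i \approx -276.0 + 368.0 i$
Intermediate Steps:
$j{\left(Y \right)} = \sqrt{-2 + Y}$
$s{\left(M \right)} = -6 + 2 i M^{2}$ ($s{\left(M \right)} = -6 + \sqrt{-2 - 2} M^{2} = -6 + \sqrt{-4} M^{2} = -6 + 2 i M^{2}$)
$46 s{\left(-2 \right)} = 46 \left(-6 + 2 i \left(-2\right)^{2}\right) = 46 \left(-6 + 2 i 4\right) = 46 \left(-6 + 8 i\right) = -276 + 368 i$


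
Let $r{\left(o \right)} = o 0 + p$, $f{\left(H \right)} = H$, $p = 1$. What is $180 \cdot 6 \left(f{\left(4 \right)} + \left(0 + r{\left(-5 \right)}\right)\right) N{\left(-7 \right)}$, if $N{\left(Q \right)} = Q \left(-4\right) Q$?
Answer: $-1058400$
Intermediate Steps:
$N{\left(Q \right)} = - 4 Q^{2}$ ($N{\left(Q \right)} = - 4 Q Q = - 4 Q^{2}$)
$r{\left(o \right)} = 1$ ($r{\left(o \right)} = o 0 + 1 = 0 + 1 = 1$)
$180 \cdot 6 \left(f{\left(4 \right)} + \left(0 + r{\left(-5 \right)}\right)\right) N{\left(-7 \right)} = 180 \cdot 6 \left(4 + \left(0 + 1\right)\right) \left(- 4 \left(-7\right)^{2}\right) = 180 \cdot 6 \left(4 + 1\right) \left(\left(-4\right) 49\right) = 180 \cdot 6 \cdot 5 \left(-196\right) = 180 \cdot 30 \left(-196\right) = 5400 \left(-196\right) = -1058400$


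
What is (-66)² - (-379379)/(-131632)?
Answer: 573009613/131632 ≈ 4353.1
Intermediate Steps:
(-66)² - (-379379)/(-131632) = 4356 - (-379379)*(-1)/131632 = 4356 - 1*379379/131632 = 4356 - 379379/131632 = 573009613/131632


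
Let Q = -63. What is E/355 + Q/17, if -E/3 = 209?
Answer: -33024/6035 ≈ -5.4721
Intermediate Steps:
E = -627 (E = -3*209 = -627)
E/355 + Q/17 = -627/355 - 63/17 = -33024/6035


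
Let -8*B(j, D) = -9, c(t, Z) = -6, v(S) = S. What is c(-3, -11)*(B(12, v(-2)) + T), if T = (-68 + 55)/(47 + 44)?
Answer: -165/28 ≈ -5.8929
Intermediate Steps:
T = -⅐ (T = -13/91 = -13*1/91 = -⅐ ≈ -0.14286)
B(j, D) = 9/8 (B(j, D) = -⅛*(-9) = 9/8)
c(-3, -11)*(B(12, v(-2)) + T) = -6*(9/8 - ⅐) = -6*55/56 = -165/28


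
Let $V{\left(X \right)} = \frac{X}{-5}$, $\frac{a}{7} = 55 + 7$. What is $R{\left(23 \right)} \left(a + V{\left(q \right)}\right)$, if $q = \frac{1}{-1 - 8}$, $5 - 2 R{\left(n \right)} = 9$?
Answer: $- \frac{39062}{45} \approx -868.04$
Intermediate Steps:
$R{\left(n \right)} = -2$ ($R{\left(n \right)} = \frac{5}{2} - \frac{9}{2} = -2$)
$a = 434$ ($a = 7 \left(55 + 7\right) = 7 \cdot 62 = 434$)
$q = - \frac{1}{9}$ ($q = \frac{1}{-9} = - \frac{1}{9} \approx -0.11111$)
$V{\left(X \right)} = - \frac{X}{5}$ ($V{\left(X \right)} = X \left(- \frac{1}{5}\right) = - \frac{X}{5}$)
$R{\left(23 \right)} \left(a + V{\left(q \right)}\right) = - 2 \left(434 - - \frac{1}{45}\right) = - 2 \left(434 + \frac{1}{45}\right) = \left(-2\right) \frac{19531}{45} = - \frac{39062}{45}$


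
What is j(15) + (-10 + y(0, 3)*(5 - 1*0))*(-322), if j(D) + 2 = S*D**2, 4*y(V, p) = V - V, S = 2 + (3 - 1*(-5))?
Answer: 5468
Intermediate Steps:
S = 10 (S = 2 + (3 + 5) = 2 + 8 = 10)
y(V, p) = 0 (y(V, p) = (V - V)/4 = (1/4)*0 = 0)
j(D) = -2 + 10*D**2
j(15) + (-10 + y(0, 3)*(5 - 1*0))*(-322) = (-2 + 10*15**2) + (-10 + 0*(5 - 1*0))*(-322) = (-2 + 10*225) + (-10 + 0*(5 + 0))*(-322) = (-2 + 2250) + (-10 + 0*5)*(-322) = 2248 + (-10 + 0)*(-322) = 2248 - 10*(-322) = 2248 + 3220 = 5468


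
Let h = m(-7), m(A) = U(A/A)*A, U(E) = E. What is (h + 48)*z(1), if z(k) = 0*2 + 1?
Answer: 41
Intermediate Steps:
z(k) = 1 (z(k) = 0 + 1 = 1)
m(A) = A (m(A) = (A/A)*A = 1*A = A)
h = -7
(h + 48)*z(1) = (-7 + 48)*1 = 41*1 = 41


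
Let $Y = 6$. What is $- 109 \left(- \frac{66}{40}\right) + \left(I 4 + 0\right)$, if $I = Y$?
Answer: $\frac{4077}{20} \approx 203.85$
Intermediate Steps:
$I = 6$
$- 109 \left(- \frac{66}{40}\right) + \left(I 4 + 0\right) = - 109 \left(- \frac{66}{40}\right) + \left(6 \cdot 4 + 0\right) = - 109 \left(\left(-66\right) \frac{1}{40}\right) + \left(24 + 0\right) = \left(-109\right) \left(- \frac{33}{20}\right) + 24 = \frac{3597}{20} + 24 = \frac{4077}{20}$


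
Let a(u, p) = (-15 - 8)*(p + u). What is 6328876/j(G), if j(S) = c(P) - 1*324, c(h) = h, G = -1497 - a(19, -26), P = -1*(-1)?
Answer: -6328876/323 ≈ -19594.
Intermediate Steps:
P = 1
a(u, p) = -23*p - 23*u (a(u, p) = -23*(p + u) = -23*p - 23*u)
G = -1658 (G = -1497 - (-23*(-26) - 23*19) = -1497 - (598 - 437) = -1497 - 1*161 = -1497 - 161 = -1658)
j(S) = -323 (j(S) = 1 - 1*324 = 1 - 324 = -323)
6328876/j(G) = 6328876/(-323) = 6328876*(-1/323) = -6328876/323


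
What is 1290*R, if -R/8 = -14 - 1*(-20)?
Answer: -61920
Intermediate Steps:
R = -48 (R = -8*(-14 - 1*(-20)) = -8*(-14 + 20) = -8*6 = -48)
1290*R = 1290*(-48) = -61920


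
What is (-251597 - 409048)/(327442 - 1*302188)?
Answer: -73405/2806 ≈ -26.160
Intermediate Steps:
(-251597 - 409048)/(327442 - 1*302188) = -660645/(327442 - 302188) = -660645/25254 = -660645*1/25254 = -73405/2806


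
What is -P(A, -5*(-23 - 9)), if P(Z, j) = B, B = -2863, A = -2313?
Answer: 2863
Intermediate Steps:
P(Z, j) = -2863
-P(A, -5*(-23 - 9)) = -1*(-2863) = 2863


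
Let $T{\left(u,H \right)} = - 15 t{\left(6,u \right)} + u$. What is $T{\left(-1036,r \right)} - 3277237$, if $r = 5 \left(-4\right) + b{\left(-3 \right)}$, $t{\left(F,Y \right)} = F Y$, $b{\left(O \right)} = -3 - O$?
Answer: $-3185033$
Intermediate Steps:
$r = -20$ ($r = 5 \left(-4\right) - 0 = -20 + \left(-3 + 3\right) = -20 + 0 = -20$)
$T{\left(u,H \right)} = - 89 u$ ($T{\left(u,H \right)} = - 15 \cdot 6 u + u = - 90 u + u = - 89 u$)
$T{\left(-1036,r \right)} - 3277237 = \left(-89\right) \left(-1036\right) - 3277237 = 92204 - 3277237 = -3185033$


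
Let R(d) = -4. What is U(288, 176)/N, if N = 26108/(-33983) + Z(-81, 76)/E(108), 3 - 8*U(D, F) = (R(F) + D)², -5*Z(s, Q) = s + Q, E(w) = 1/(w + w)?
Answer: -2740830899/58513760 ≈ -46.841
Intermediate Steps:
E(w) = 1/(2*w)
Z(s, Q) = -Q/5 - s/5 (Z(s, Q) = -(s + Q)/5 = -(Q + s)/5 = -Q/5 - s/5)
U(D, F) = 3/8 - (-4 + D)²/8
N = 7314220/33983 (N = 26108/(-33983) + (-⅕*76 - ⅕*(-81))/(((½)/108)) = 26108*(-1/33983) + (-76/5 + 81/5)/(((½)*(1/108))) = -26108/33983 + 1/(1/216) = -26108/33983 + 1*216 = -26108/33983 + 216 = 7314220/33983 ≈ 215.23)
U(288, 176)/N = (3/8 - (-4 + 288)²/8)/(7314220/33983) = (3/8 - ⅛*284²)*(33983/7314220) = (3/8 - ⅛*80656)*(33983/7314220) = (3/8 - 10082)*(33983/7314220) = -80653/8*33983/7314220 = -2740830899/58513760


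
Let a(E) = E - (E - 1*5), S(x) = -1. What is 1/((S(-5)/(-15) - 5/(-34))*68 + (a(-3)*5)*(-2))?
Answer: -15/532 ≈ -0.028196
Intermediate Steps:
a(E) = 5 (a(E) = E - (E - 5) = E - (-5 + E) = E + (5 - E) = 5)
1/((S(-5)/(-15) - 5/(-34))*68 + (a(-3)*5)*(-2)) = 1/((-1/(-15) - 5/(-34))*68 + (5*5)*(-2)) = 1/((-1*(-1/15) - 5*(-1/34))*68 + 25*(-2)) = 1/((1/15 + 5/34)*68 - 50) = 1/((109/510)*68 - 50) = 1/(218/15 - 50) = 1/(-532/15) = -15/532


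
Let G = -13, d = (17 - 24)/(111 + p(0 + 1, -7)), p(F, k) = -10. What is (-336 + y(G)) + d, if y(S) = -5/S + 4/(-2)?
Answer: -443380/1313 ≈ -337.68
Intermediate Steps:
d = -7/101 (d = (17 - 24)/(111 - 10) = -7/101 ≈ -0.069307)
y(S) = -2 - 5/S (y(S) = -5/S + 4*(-½) = -5/S - 2 = -2 - 5/S)
(-336 + y(G)) + d = (-336 + (-2 - 5/(-13))) - 7/101 = (-336 + (-2 - 5*(-1/13))) - 7/101 = (-336 + (-2 + 5/13)) - 7/101 = (-336 - 21/13) - 7/101 = -4389/13 - 7/101 = -443380/1313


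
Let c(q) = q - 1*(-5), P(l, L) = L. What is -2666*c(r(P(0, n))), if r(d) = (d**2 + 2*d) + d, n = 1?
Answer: -23994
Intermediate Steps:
r(d) = d**2 + 3*d
c(q) = 5 + q (c(q) = q + 5 = 5 + q)
-2666*c(r(P(0, n))) = -2666*(5 + 1*(3 + 1)) = -2666*(5 + 1*4) = -2666*(5 + 4) = -2666*9 = -23994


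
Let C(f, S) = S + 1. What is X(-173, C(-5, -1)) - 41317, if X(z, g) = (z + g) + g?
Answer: -41490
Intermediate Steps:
C(f, S) = 1 + S
X(z, g) = z + 2*g (X(z, g) = (g + z) + g = z + 2*g)
X(-173, C(-5, -1)) - 41317 = (-173 + 2*(1 - 1)) - 41317 = (-173 + 2*0) - 41317 = (-173 + 0) - 41317 = -173 - 41317 = -41490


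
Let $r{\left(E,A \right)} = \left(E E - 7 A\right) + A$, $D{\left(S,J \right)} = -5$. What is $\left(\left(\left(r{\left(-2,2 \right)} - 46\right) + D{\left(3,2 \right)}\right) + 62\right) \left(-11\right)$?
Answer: $-33$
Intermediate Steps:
$r{\left(E,A \right)} = E^{2} - 6 A$ ($r{\left(E,A \right)} = \left(E^{2} - 7 A\right) + A = E^{2} - 6 A$)
$\left(\left(\left(r{\left(-2,2 \right)} - 46\right) + D{\left(3,2 \right)}\right) + 62\right) \left(-11\right) = \left(\left(\left(\left(\left(-2\right)^{2} - 12\right) - 46\right) - 5\right) + 62\right) \left(-11\right) = \left(\left(\left(\left(4 - 12\right) - 46\right) - 5\right) + 62\right) \left(-11\right) = \left(\left(\left(-8 - 46\right) - 5\right) + 62\right) \left(-11\right) = \left(\left(-54 - 5\right) + 62\right) \left(-11\right) = \left(-59 + 62\right) \left(-11\right) = 3 \left(-11\right) = -33$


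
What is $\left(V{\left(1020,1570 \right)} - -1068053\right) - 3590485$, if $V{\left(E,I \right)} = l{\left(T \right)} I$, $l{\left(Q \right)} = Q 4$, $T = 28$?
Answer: $-2346592$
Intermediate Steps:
$l{\left(Q \right)} = 4 Q$
$V{\left(E,I \right)} = 112 I$ ($V{\left(E,I \right)} = 4 \cdot 28 I = 112 I$)
$\left(V{\left(1020,1570 \right)} - -1068053\right) - 3590485 = \left(112 \cdot 1570 - -1068053\right) - 3590485 = \left(175840 + 1068053\right) - 3590485 = 1243893 - 3590485 = -2346592$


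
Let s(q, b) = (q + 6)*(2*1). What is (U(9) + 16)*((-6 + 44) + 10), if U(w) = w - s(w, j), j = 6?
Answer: -240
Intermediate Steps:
s(q, b) = 12 + 2*q (s(q, b) = (6 + q)*2 = 12 + 2*q)
U(w) = -12 - w (U(w) = w - (12 + 2*w) = w + (-12 - 2*w) = -12 - w)
(U(9) + 16)*((-6 + 44) + 10) = ((-12 - 1*9) + 16)*((-6 + 44) + 10) = ((-12 - 9) + 16)*(38 + 10) = (-21 + 16)*48 = -5*48 = -240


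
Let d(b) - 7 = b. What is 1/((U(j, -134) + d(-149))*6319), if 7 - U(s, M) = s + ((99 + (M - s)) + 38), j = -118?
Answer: -1/872022 ≈ -1.1468e-6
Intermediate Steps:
d(b) = 7 + b
U(s, M) = -130 - M (U(s, M) = 7 - (s + ((99 + (M - s)) + 38)) = 7 - (s + ((99 + M - s) + 38)) = 7 - (s + (137 + M - s)) = 7 - (137 + M) = 7 + (-137 - M) = -130 - M)
1/((U(j, -134) + d(-149))*6319) = 1/(((-130 - 1*(-134)) + (7 - 149))*6319) = (1/6319)/((-130 + 134) - 142) = (1/6319)/(4 - 142) = (1/6319)/(-138) = -1/138*1/6319 = -1/872022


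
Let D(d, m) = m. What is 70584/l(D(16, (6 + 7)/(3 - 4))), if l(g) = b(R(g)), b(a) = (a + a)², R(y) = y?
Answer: 17646/169 ≈ 104.41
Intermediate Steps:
b(a) = 4*a² (b(a) = (2*a)² = 4*a²)
l(g) = 4*g²
70584/l(D(16, (6 + 7)/(3 - 4))) = 70584/((4*((6 + 7)/(3 - 4))²)) = 70584/((4*(13/(-1))²)) = 70584/((4*(13*(-1))²)) = 70584/((4*(-13)²)) = 70584/((4*169)) = 70584/676 = 70584*(1/676) = 17646/169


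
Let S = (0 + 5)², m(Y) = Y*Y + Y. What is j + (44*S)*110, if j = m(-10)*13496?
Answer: 1335640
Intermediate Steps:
m(Y) = Y + Y² (m(Y) = Y² + Y = Y + Y²)
j = 1214640 (j = -10*(1 - 10)*13496 = -10*(-9)*13496 = 90*13496 = 1214640)
S = 25 (S = 5² = 25)
j + (44*S)*110 = 1214640 + (44*25)*110 = 1214640 + 1100*110 = 1214640 + 121000 = 1335640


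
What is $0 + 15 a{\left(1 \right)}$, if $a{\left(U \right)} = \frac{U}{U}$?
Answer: $15$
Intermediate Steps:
$a{\left(U \right)} = 1$
$0 + 15 a{\left(1 \right)} = 0 + 15 \cdot 1 = 0 + 15 = 15$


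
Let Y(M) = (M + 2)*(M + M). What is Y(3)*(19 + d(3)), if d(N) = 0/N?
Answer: 570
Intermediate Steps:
Y(M) = 2*M*(2 + M) (Y(M) = (2 + M)*(2*M) = 2*M*(2 + M))
d(N) = 0
Y(3)*(19 + d(3)) = (2*3*(2 + 3))*(19 + 0) = (2*3*5)*19 = 30*19 = 570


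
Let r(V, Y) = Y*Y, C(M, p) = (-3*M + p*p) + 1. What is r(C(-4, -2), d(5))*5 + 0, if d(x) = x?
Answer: 125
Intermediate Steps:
C(M, p) = 1 + p² - 3*M (C(M, p) = (-3*M + p²) + 1 = (p² - 3*M) + 1 = 1 + p² - 3*M)
r(V, Y) = Y²
r(C(-4, -2), d(5))*5 + 0 = 5²*5 + 0 = 25*5 + 0 = 125 + 0 = 125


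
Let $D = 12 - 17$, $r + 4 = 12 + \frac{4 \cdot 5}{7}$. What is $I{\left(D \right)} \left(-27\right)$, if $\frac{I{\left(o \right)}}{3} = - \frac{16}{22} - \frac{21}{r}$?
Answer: $\frac{180225}{836} \approx 215.58$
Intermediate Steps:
$r = \frac{76}{7}$ ($r = -4 + \left(12 + \frac{4 \cdot 5}{7}\right) = -4 + \left(12 + 20 \cdot \frac{1}{7}\right) = -4 + \left(12 + \frac{20}{7}\right) = -4 + \frac{104}{7} = \frac{76}{7} \approx 10.857$)
$D = -5$ ($D = 12 - 17 = -5$)
$I{\left(o \right)} = - \frac{6675}{836}$ ($I{\left(o \right)} = 3 \left(- \frac{16}{22} - \frac{21}{\frac{76}{7}}\right) = 3 \left(\left(-16\right) \frac{1}{22} - \frac{147}{76}\right) = 3 \left(- \frac{8}{11} - \frac{147}{76}\right) = 3 \left(- \frac{2225}{836}\right) = - \frac{6675}{836}$)
$I{\left(D \right)} \left(-27\right) = \left(- \frac{6675}{836}\right) \left(-27\right) = \frac{180225}{836}$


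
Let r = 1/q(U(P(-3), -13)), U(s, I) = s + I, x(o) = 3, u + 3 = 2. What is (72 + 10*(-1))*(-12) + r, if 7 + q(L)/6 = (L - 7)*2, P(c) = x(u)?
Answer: -183025/246 ≈ -744.00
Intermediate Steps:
u = -1 (u = -3 + 2 = -1)
P(c) = 3
U(s, I) = I + s
q(L) = -126 + 12*L (q(L) = -42 + 6*((L - 7)*2) = -42 + 6*((-7 + L)*2) = -42 + 6*(-14 + 2*L) = -42 + (-84 + 12*L) = -126 + 12*L)
r = -1/246 (r = 1/(-126 + 12*(-13 + 3)) = 1/(-126 + 12*(-10)) = 1/(-126 - 120) = 1/(-246) = -1/246 ≈ -0.0040650)
(72 + 10*(-1))*(-12) + r = (72 + 10*(-1))*(-12) - 1/246 = (72 - 10)*(-12) - 1/246 = 62*(-12) - 1/246 = -744 - 1/246 = -183025/246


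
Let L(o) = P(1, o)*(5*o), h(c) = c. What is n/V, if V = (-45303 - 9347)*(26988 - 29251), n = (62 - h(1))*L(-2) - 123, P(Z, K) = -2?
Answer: 1097/123672950 ≈ 8.8702e-6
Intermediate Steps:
L(o) = -10*o
n = 1097 (n = (62 - 1*1)*(-10*(-2)) - 123 = (62 - 1)*20 - 123 = 61*20 - 123 = 1220 - 123 = 1097)
V = 123672950 (V = -54650*(-2263) = 123672950)
n/V = 1097/123672950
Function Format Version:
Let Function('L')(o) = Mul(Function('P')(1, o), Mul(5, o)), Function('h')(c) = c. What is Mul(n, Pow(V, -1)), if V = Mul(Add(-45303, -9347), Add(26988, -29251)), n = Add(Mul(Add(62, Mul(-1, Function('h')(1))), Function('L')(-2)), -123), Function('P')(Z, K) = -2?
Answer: Rational(1097, 123672950) ≈ 8.8702e-6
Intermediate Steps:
Function('L')(o) = Mul(-10, o) (Function('L')(o) = Mul(-2, Mul(5, o)) = Mul(-10, o))
n = 1097 (n = Add(Mul(Add(62, Mul(-1, 1)), Mul(-10, -2)), -123) = Add(Mul(Add(62, -1), 20), -123) = Add(Mul(61, 20), -123) = Add(1220, -123) = 1097)
V = 123672950 (V = Mul(-54650, -2263) = 123672950)
Mul(n, Pow(V, -1)) = Mul(1097, Pow(123672950, -1)) = Mul(1097, Rational(1, 123672950)) = Rational(1097, 123672950)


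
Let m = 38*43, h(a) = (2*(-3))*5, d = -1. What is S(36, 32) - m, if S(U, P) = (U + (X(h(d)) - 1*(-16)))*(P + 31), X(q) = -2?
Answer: 1516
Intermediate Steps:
h(a) = -30 (h(a) = -6*5 = -30)
S(U, P) = (14 + U)*(31 + P) (S(U, P) = (U + (-2 - 1*(-16)))*(P + 31) = (U + (-2 + 16))*(31 + P) = (U + 14)*(31 + P) = (14 + U)*(31 + P))
m = 1634
S(36, 32) - m = (434 + 14*32 + 31*36 + 32*36) - 1*1634 = (434 + 448 + 1116 + 1152) - 1634 = 3150 - 1634 = 1516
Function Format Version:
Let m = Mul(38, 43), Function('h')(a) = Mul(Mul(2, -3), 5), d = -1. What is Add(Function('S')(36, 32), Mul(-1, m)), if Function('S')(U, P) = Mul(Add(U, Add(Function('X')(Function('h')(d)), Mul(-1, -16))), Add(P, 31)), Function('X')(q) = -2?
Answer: 1516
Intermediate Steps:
Function('h')(a) = -30 (Function('h')(a) = Mul(-6, 5) = -30)
Function('S')(U, P) = Mul(Add(14, U), Add(31, P)) (Function('S')(U, P) = Mul(Add(U, Add(-2, Mul(-1, -16))), Add(P, 31)) = Mul(Add(U, Add(-2, 16)), Add(31, P)) = Mul(Add(U, 14), Add(31, P)) = Mul(Add(14, U), Add(31, P)))
m = 1634
Add(Function('S')(36, 32), Mul(-1, m)) = Add(Add(434, Mul(14, 32), Mul(31, 36), Mul(32, 36)), Mul(-1, 1634)) = Add(Add(434, 448, 1116, 1152), -1634) = Add(3150, -1634) = 1516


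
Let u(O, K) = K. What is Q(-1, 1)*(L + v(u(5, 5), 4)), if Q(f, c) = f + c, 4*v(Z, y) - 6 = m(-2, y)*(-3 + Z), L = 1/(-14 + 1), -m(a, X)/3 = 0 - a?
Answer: 0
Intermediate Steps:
m(a, X) = 3*a (m(a, X) = -3*(0 - a) = -(-3)*a = 3*a)
L = -1/13 (L = 1/(-13) = -1/13 ≈ -0.076923)
v(Z, y) = 6 - 3*Z/2 (v(Z, y) = 3/2 + ((3*(-2))*(-3 + Z))/4 = 3/2 + (-6*(-3 + Z))/4 = 3/2 + (18 - 6*Z)/4 = 3/2 + (9/2 - 3*Z/2) = 6 - 3*Z/2)
Q(f, c) = c + f
Q(-1, 1)*(L + v(u(5, 5), 4)) = (1 - 1)*(-1/13 + (6 - 3/2*5)) = 0*(-1/13 + (6 - 15/2)) = 0*(-1/13 - 3/2) = 0*(-41/26) = 0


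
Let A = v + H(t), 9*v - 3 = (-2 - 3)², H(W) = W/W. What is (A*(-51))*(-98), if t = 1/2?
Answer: 61642/3 ≈ 20547.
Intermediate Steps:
t = ½ ≈ 0.50000
H(W) = 1
v = 28/9 (v = ⅓ + (-2 - 3)²/9 = ⅓ + (⅑)*(-5)² = ⅓ + (⅑)*25 = ⅓ + 25/9 = 28/9 ≈ 3.1111)
A = 37/9 (A = 28/9 + 1 = 37/9 ≈ 4.1111)
(A*(-51))*(-98) = ((37/9)*(-51))*(-98) = -629/3*(-98) = 61642/3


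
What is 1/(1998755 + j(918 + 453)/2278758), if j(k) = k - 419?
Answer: 1139379/2277339473621 ≈ 5.0031e-7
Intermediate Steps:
j(k) = -419 + k
1/(1998755 + j(918 + 453)/2278758) = 1/(1998755 + (-419 + (918 + 453))/2278758) = 1/(1998755 + (-419 + 1371)*(1/2278758)) = 1/(1998755 + 952*(1/2278758)) = 1/(1998755 + 476/1139379) = 1/(2277339473621/1139379) = 1139379/2277339473621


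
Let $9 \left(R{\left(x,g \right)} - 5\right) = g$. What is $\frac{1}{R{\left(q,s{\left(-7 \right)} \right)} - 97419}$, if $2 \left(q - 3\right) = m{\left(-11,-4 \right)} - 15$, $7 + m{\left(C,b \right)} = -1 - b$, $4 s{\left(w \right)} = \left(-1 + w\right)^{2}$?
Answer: $- \frac{9}{876710} \approx -1.0266 \cdot 10^{-5}$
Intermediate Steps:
$s{\left(w \right)} = \frac{\left(-1 + w\right)^{2}}{4}$
$m{\left(C,b \right)} = -8 - b$ ($m{\left(C,b \right)} = -7 - \left(1 + b\right) = -8 - b$)
$q = - \frac{13}{2}$ ($q = 3 + \frac{\left(-8 - -4\right) - 15}{2} = 3 + \frac{\left(-8 + 4\right) - 15}{2} = 3 + \frac{-4 - 15}{2} = 3 + \frac{1}{2} \left(-19\right) = 3 - \frac{19}{2} = - \frac{13}{2} \approx -6.5$)
$R{\left(x,g \right)} = 5 + \frac{g}{9}$
$\frac{1}{R{\left(q,s{\left(-7 \right)} \right)} - 97419} = \frac{1}{\left(5 + \frac{\frac{1}{4} \left(-1 - 7\right)^{2}}{9}\right) - 97419} = \frac{1}{\left(5 + \frac{\frac{1}{4} \left(-8\right)^{2}}{9}\right) - 97419} = \frac{1}{\left(5 + \frac{\frac{1}{4} \cdot 64}{9}\right) - 97419} = \frac{1}{\left(5 + \frac{1}{9} \cdot 16\right) - 97419} = \frac{1}{\left(5 + \frac{16}{9}\right) - 97419} = \frac{1}{\frac{61}{9} - 97419} = \frac{1}{- \frac{876710}{9}} = - \frac{9}{876710}$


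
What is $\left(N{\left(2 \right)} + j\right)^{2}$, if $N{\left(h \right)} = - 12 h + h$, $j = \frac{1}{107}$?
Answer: $\frac{5536609}{11449} \approx 483.59$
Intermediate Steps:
$j = \frac{1}{107} \approx 0.0093458$
$N{\left(h \right)} = - 11 h$
$\left(N{\left(2 \right)} + j\right)^{2} = \left(\left(-11\right) 2 + \frac{1}{107}\right)^{2} = \left(-22 + \frac{1}{107}\right)^{2} = \left(- \frac{2353}{107}\right)^{2} = \frac{5536609}{11449}$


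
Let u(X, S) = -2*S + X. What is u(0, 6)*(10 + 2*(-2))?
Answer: -72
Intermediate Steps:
u(X, S) = X - 2*S
u(0, 6)*(10 + 2*(-2)) = (0 - 2*6)*(10 + 2*(-2)) = (0 - 12)*(10 - 4) = -12*6 = -72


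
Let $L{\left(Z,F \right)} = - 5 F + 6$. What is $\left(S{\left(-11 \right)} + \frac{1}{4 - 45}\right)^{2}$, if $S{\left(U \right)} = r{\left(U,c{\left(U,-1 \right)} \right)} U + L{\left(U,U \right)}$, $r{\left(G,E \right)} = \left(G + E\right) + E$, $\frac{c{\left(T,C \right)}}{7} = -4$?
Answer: $\frac{1070402089}{1681} \approx 6.3677 \cdot 10^{5}$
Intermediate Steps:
$c{\left(T,C \right)} = -28$ ($c{\left(T,C \right)} = 7 \left(-4\right) = -28$)
$r{\left(G,E \right)} = G + 2 E$ ($r{\left(G,E \right)} = \left(E + G\right) + E = G + 2 E$)
$L{\left(Z,F \right)} = 6 - 5 F$
$S{\left(U \right)} = 6 - 5 U + U \left(-56 + U\right)$ ($S{\left(U \right)} = \left(U + 2 \left(-28\right)\right) U - \left(-6 + 5 U\right) = \left(U - 56\right) U - \left(-6 + 5 U\right) = \left(-56 + U\right) U - \left(-6 + 5 U\right) = U \left(-56 + U\right) - \left(-6 + 5 U\right) = 6 - 5 U + U \left(-56 + U\right)$)
$\left(S{\left(-11 \right)} + \frac{1}{4 - 45}\right)^{2} = \left(\left(6 + \left(-11\right)^{2} - -671\right) + \frac{1}{4 - 45}\right)^{2} = \left(\left(6 + 121 + 671\right) + \frac{1}{-41}\right)^{2} = \left(798 - \frac{1}{41}\right)^{2} = \left(\frac{32717}{41}\right)^{2} = \frac{1070402089}{1681}$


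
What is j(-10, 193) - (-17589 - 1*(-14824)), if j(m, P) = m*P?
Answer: 835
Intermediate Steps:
j(m, P) = P*m
j(-10, 193) - (-17589 - 1*(-14824)) = 193*(-10) - (-17589 - 1*(-14824)) = -1930 - (-17589 + 14824) = -1930 - 1*(-2765) = -1930 + 2765 = 835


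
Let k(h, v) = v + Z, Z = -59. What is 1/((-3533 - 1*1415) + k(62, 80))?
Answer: -1/4927 ≈ -0.00020296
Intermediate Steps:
k(h, v) = -59 + v (k(h, v) = v - 59 = -59 + v)
1/((-3533 - 1*1415) + k(62, 80)) = 1/((-3533 - 1*1415) + (-59 + 80)) = 1/((-3533 - 1415) + 21) = 1/(-4948 + 21) = 1/(-4927) = -1/4927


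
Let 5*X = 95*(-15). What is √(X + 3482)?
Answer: √3197 ≈ 56.542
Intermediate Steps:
X = -285 (X = (95*(-15))/5 = (⅕)*(-1425) = -285)
√(X + 3482) = √(-285 + 3482) = √3197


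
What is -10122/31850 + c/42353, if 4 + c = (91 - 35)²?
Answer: -23495919/96353075 ≈ -0.24385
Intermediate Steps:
c = 3132 (c = -4 + (91 - 35)² = -4 + 56² = -4 + 3136 = 3132)
-10122/31850 + c/42353 = -10122/31850 + 3132/42353 = -10122*1/31850 + 3132*(1/42353) = -723/2275 + 3132/42353 = -23495919/96353075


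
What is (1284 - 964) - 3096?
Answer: -2776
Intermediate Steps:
(1284 - 964) - 3096 = 320 - 3096 = -2776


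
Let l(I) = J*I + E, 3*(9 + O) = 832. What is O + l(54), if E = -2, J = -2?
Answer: 475/3 ≈ 158.33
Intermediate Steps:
O = 805/3 (O = -9 + (1/3)*832 = -9 + 832/3 = 805/3 ≈ 268.33)
l(I) = -2 - 2*I (l(I) = -2*I - 2 = -2 - 2*I)
O + l(54) = 805/3 + (-2 - 2*54) = 805/3 + (-2 - 108) = 805/3 - 110 = 475/3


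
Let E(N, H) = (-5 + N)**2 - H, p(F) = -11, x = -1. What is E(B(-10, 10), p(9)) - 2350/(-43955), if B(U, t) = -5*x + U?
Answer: 976271/8791 ≈ 111.05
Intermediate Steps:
B(U, t) = 5 + U (B(U, t) = -5*(-1) + U = 5 + U)
E(B(-10, 10), p(9)) - 2350/(-43955) = ((-5 + (5 - 10))**2 - 1*(-11)) - 2350/(-43955) = ((-5 - 5)**2 + 11) - 2350*(-1)/43955 = ((-10)**2 + 11) - 1*(-470/8791) = (100 + 11) + 470/8791 = 111 + 470/8791 = 976271/8791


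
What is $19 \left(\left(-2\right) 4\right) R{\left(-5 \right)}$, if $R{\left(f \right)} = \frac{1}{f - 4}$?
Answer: $\frac{152}{9} \approx 16.889$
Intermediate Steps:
$R{\left(f \right)} = \frac{1}{-4 + f}$
$19 \left(\left(-2\right) 4\right) R{\left(-5 \right)} = \frac{19 \left(\left(-2\right) 4\right)}{-4 - 5} = \frac{19 \left(-8\right)}{-9} = \left(-152\right) \left(- \frac{1}{9}\right) = \frac{152}{9}$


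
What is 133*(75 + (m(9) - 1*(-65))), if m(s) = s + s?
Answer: 21014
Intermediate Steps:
m(s) = 2*s
133*(75 + (m(9) - 1*(-65))) = 133*(75 + (2*9 - 1*(-65))) = 133*(75 + (18 + 65)) = 133*(75 + 83) = 133*158 = 21014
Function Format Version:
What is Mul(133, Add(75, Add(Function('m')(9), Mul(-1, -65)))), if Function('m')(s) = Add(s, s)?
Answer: 21014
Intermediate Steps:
Function('m')(s) = Mul(2, s)
Mul(133, Add(75, Add(Function('m')(9), Mul(-1, -65)))) = Mul(133, Add(75, Add(Mul(2, 9), Mul(-1, -65)))) = Mul(133, Add(75, Add(18, 65))) = Mul(133, Add(75, 83)) = Mul(133, 158) = 21014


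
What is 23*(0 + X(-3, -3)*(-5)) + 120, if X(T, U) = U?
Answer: 465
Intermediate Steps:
23*(0 + X(-3, -3)*(-5)) + 120 = 23*(0 - 3*(-5)) + 120 = 23*(0 + 15) + 120 = 23*15 + 120 = 345 + 120 = 465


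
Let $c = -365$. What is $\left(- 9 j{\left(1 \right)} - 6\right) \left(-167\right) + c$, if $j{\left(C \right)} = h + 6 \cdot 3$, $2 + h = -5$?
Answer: $17170$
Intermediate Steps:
$h = -7$ ($h = -2 - 5 = -7$)
$j{\left(C \right)} = 11$ ($j{\left(C \right)} = -7 + 6 \cdot 3 = -7 + 18 = 11$)
$\left(- 9 j{\left(1 \right)} - 6\right) \left(-167\right) + c = \left(\left(-9\right) 11 - 6\right) \left(-167\right) - 365 = \left(-99 - 6\right) \left(-167\right) - 365 = \left(-105\right) \left(-167\right) - 365 = 17535 - 365 = 17170$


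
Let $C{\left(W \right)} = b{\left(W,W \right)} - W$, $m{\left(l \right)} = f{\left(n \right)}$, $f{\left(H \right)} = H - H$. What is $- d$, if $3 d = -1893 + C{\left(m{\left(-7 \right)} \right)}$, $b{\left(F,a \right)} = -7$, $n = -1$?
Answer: $\frac{1900}{3} \approx 633.33$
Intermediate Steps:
$f{\left(H \right)} = 0$
$m{\left(l \right)} = 0$
$C{\left(W \right)} = -7 - W$
$d = - \frac{1900}{3}$ ($d = \frac{-1893 - 7}{3} = \frac{1}{3} \left(-1900\right) = - \frac{1900}{3} \approx -633.33$)
$- d = \left(-1\right) \left(- \frac{1900}{3}\right) = \frac{1900}{3}$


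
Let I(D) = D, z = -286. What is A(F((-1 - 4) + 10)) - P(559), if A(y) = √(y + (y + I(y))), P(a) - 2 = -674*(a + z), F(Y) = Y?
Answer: 184000 + √15 ≈ 1.8400e+5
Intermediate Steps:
P(a) = 192766 - 674*a (P(a) = 2 - 674*(a - 286) = 2 - 674*(-286 + a) = 2 + (192764 - 674*a) = 192766 - 674*a)
A(y) = √3*√y (A(y) = √(y + (y + y)) = √(y + 2*y) = √(3*y) = √3*√y)
A(F((-1 - 4) + 10)) - P(559) = √3*√((-1 - 4) + 10) - (192766 - 674*559) = √3*√(-5 + 10) - (192766 - 376766) = √3*√5 - 1*(-184000) = √15 + 184000 = 184000 + √15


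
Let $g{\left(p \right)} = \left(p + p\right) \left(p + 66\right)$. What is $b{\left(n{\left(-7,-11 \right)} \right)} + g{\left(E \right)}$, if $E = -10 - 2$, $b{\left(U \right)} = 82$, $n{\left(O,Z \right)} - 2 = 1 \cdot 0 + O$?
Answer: $-1214$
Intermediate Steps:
$n{\left(O,Z \right)} = 2 + O$ ($n{\left(O,Z \right)} = 2 + \left(1 \cdot 0 + O\right) = 2 + \left(0 + O\right) = 2 + O$)
$E = -12$ ($E = -10 - 2 = -12$)
$g{\left(p \right)} = 2 p \left(66 + p\right)$
$b{\left(n{\left(-7,-11 \right)} \right)} + g{\left(E \right)} = 82 + 2 \left(-12\right) \left(66 - 12\right) = 82 + 2 \left(-12\right) 54 = 82 - 1296 = -1214$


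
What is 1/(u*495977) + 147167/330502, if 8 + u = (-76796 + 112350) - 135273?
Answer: 7279218050495091/16347388505806058 ≈ 0.44528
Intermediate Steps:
u = -99727 (u = -8 + ((-76796 + 112350) - 135273) = -8 + (35554 - 135273) = -8 - 99719 = -99727)
1/(u*495977) + 147167/330502 = 1/(-99727*495977) + 147167/330502 = -1/99727*1/495977 + 147167*(1/330502) = -1/49462298279 + 147167/330502 = 7279218050495091/16347388505806058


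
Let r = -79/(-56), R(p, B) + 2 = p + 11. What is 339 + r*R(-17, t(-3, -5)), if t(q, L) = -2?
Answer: 2294/7 ≈ 327.71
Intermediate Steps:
R(p, B) = 9 + p (R(p, B) = -2 + (p + 11) = -2 + (11 + p) = 9 + p)
r = 79/56 (r = -79*(-1/56) = 79/56 ≈ 1.4107)
339 + r*R(-17, t(-3, -5)) = 339 + 79*(9 - 17)/56 = 339 + (79/56)*(-8) = 339 - 79/7 = 2294/7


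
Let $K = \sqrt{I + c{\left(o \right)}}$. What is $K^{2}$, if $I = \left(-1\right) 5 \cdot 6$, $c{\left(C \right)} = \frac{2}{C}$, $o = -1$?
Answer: $-32$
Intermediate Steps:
$I = -30$ ($I = \left(-5\right) 6 = -30$)
$K = 4 i \sqrt{2}$ ($K = \sqrt{-30 + \frac{2}{-1}} = \sqrt{-30 + 2 \left(-1\right)} = \sqrt{-30 - 2} = \sqrt{-32} = 4 i \sqrt{2} \approx 5.6569 i$)
$K^{2} = \left(4 i \sqrt{2}\right)^{2} = -32$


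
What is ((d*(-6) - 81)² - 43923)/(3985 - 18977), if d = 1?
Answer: 18177/7496 ≈ 2.4249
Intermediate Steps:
((d*(-6) - 81)² - 43923)/(3985 - 18977) = ((1*(-6) - 81)² - 43923)/(3985 - 18977) = ((-6 - 81)² - 43923)/(-14992) = ((-87)² - 43923)*(-1/14992) = (7569 - 43923)*(-1/14992) = -36354*(-1/14992) = 18177/7496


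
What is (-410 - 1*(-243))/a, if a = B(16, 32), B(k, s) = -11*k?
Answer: 167/176 ≈ 0.94886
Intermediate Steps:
a = -176 (a = -11*16 = -176)
(-410 - 1*(-243))/a = (-410 - 1*(-243))/(-176) = (-410 + 243)*(-1/176) = -167*(-1/176) = 167/176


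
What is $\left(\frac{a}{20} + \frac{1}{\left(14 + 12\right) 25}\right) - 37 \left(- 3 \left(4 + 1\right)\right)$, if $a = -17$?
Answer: $\frac{720397}{1300} \approx 554.15$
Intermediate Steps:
$\left(\frac{a}{20} + \frac{1}{\left(14 + 12\right) 25}\right) - 37 \left(- 3 \left(4 + 1\right)\right) = \left(- \frac{17}{20} + \frac{1}{\left(14 + 12\right) 25}\right) - 37 \left(- 3 \left(4 + 1\right)\right) = \left(\left(-17\right) \frac{1}{20} + \frac{1}{26} \cdot \frac{1}{25}\right) - 37 \left(\left(-3\right) 5\right) = \left(- \frac{17}{20} + \frac{1}{26} \cdot \frac{1}{25}\right) - -555 = \left(- \frac{17}{20} + \frac{1}{650}\right) + 555 = - \frac{1103}{1300} + 555 = \frac{720397}{1300}$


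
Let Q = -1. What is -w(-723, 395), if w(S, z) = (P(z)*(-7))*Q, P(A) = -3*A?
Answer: 8295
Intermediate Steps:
w(S, z) = -21*z (w(S, z) = (-3*z*(-7))*(-1) = (21*z)*(-1) = -21*z)
-w(-723, 395) = -(-21)*395 = -1*(-8295) = 8295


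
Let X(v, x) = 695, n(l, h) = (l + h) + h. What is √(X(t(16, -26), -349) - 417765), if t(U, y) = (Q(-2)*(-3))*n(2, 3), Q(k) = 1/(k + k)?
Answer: I*√417070 ≈ 645.81*I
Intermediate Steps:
Q(k) = 1/(2*k)
n(l, h) = l + 2*h (n(l, h) = (h + l) + h = l + 2*h)
t(U, y) = 6 (t(U, y) = (((½)/(-2))*(-3))*(2 + 2*3) = (((½)*(-½))*(-3))*(2 + 6) = -¼*(-3)*8 = (¾)*8 = 6)
√(X(t(16, -26), -349) - 417765) = √(695 - 417765) = √(-417070) = I*√417070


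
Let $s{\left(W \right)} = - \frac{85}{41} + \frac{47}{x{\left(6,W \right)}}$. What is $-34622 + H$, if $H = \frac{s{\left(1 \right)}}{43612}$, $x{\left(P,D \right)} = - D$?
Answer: $- \frac{15476830809}{447023} \approx -34622.0$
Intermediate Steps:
$s{\left(W \right)} = - \frac{85}{41} - \frac{47}{W}$ ($s{\left(W \right)} = - \frac{85}{41} + \frac{47}{\left(-1\right) W} = \left(-85\right) \frac{1}{41} + 47 \left(- \frac{1}{W}\right) = - \frac{85}{41} - \frac{47}{W}$)
$H = - \frac{503}{447023}$ ($H = \frac{- \frac{85}{41} - \frac{47}{1}}{43612} = \left(- \frac{85}{41} - 47\right) \frac{1}{43612} = \left(- \frac{2012}{41}\right) \frac{1}{43612} = - \frac{503}{447023} \approx -0.0011252$)
$-34622 + H = -34622 - \frac{503}{447023} = - \frac{15476830809}{447023}$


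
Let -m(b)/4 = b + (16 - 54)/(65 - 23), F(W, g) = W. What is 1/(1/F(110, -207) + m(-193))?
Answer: 2310/1791701 ≈ 0.0012893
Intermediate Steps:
m(b) = 76/21 - 4*b (m(b) = -4*(b + (16 - 54)/(65 - 23)) = -4*(b - 38/42) = -4*(b - 38*1/42) = -4*(b - 19/21) = -4*(-19/21 + b) = 76/21 - 4*b)
1/(1/F(110, -207) + m(-193)) = 1/(1/110 + (76/21 - 4*(-193))) = 1/(1/110 + (76/21 + 772)) = 1/(1/110 + 16288/21) = 1/(1791701/2310) = 2310/1791701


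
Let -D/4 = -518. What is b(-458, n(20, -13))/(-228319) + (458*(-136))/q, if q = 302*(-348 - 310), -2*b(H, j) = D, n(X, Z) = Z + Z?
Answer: 515264416/1620379943 ≈ 0.31799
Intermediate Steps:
n(X, Z) = 2*Z
D = 2072 (D = -4*(-518) = 2072)
b(H, j) = -1036 (b(H, j) = -1/2*2072 = -1036)
q = -198716 (q = 302*(-658) = -198716)
b(-458, n(20, -13))/(-228319) + (458*(-136))/q = -1036/(-228319) + (458*(-136))/(-198716) = -1036*(-1/228319) - 62288*(-1/198716) = 148/32617 + 15572/49679 = 515264416/1620379943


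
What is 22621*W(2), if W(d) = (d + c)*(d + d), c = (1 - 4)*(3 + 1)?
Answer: -904840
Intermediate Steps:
c = -12 (c = -3*4 = -12)
W(d) = 2*d*(-12 + d) (W(d) = (d - 12)*(d + d) = (-12 + d)*(2*d) = 2*d*(-12 + d))
22621*W(2) = 22621*(2*2*(-12 + 2)) = 22621*(2*2*(-10)) = 22621*(-40) = -904840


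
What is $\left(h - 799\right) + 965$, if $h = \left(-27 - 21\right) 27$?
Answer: $-1130$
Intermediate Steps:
$h = -1296$ ($h = \left(-48\right) 27 = -1296$)
$\left(h - 799\right) + 965 = \left(-1296 - 799\right) + 965 = -2095 + 965 = -1130$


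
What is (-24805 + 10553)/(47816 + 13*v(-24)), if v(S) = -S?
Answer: -3563/12032 ≈ -0.29613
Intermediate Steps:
(-24805 + 10553)/(47816 + 13*v(-24)) = (-24805 + 10553)/(47816 + 13*(-1*(-24))) = -14252/(47816 + 13*24) = -14252/(47816 + 312) = -14252/48128 = -14252*1/48128 = -3563/12032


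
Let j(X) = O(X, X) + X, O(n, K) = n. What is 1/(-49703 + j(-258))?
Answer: -1/50219 ≈ -1.9913e-5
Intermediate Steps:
j(X) = 2*X (j(X) = X + X = 2*X)
1/(-49703 + j(-258)) = 1/(-49703 + 2*(-258)) = 1/(-49703 - 516) = 1/(-50219) = -1/50219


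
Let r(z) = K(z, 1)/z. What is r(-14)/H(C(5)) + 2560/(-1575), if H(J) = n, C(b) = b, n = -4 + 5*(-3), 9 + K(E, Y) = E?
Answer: -20491/11970 ≈ -1.7119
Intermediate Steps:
K(E, Y) = -9 + E
n = -19 (n = -4 - 15 = -19)
H(J) = -19
r(z) = (-9 + z)/z
r(-14)/H(C(5)) + 2560/(-1575) = ((-9 - 14)/(-14))/(-19) + 2560/(-1575) = -1/14*(-23)*(-1/19) + 2560*(-1/1575) = (23/14)*(-1/19) - 512/315 = -23/266 - 512/315 = -20491/11970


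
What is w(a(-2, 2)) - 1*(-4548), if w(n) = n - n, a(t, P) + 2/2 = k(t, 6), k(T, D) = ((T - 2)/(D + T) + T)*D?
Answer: 4548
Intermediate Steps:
k(T, D) = D*(T + (-2 + T)/(D + T)) (k(T, D) = ((-2 + T)/(D + T) + T)*D = (T + (-2 + T)/(D + T))*D = D*(T + (-2 + T)/(D + T)))
a(t, P) = -1 + 6*(-2 + t² + 7*t)/(6 + t) (a(t, P) = -1 + 6*(-2 + t + t² + 6*t)/(6 + t) = -1 + 6*(-2 + t² + 7*t)/(6 + t))
w(n) = 0
w(a(-2, 2)) - 1*(-4548) = 0 - 1*(-4548) = 0 + 4548 = 4548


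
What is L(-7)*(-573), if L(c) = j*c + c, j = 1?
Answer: 8022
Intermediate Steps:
L(c) = 2*c (L(c) = 1*c + c = c + c = 2*c)
L(-7)*(-573) = (2*(-7))*(-573) = -14*(-573) = 8022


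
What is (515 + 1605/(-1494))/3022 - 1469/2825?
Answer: -13166053/37623900 ≈ -0.34994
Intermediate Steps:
(515 + 1605/(-1494))/3022 - 1469/2825 = (515 + 1605*(-1/1494))*(1/3022) - 1469*1/2825 = (515 - 535/498)*(1/3022) - 13/25 = (255935/498)*(1/3022) - 13/25 = 255935/1504956 - 13/25 = -13166053/37623900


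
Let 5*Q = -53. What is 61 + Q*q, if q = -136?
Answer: 7513/5 ≈ 1502.6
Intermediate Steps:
Q = -53/5 (Q = (⅕)*(-53) = -53/5 ≈ -10.600)
61 + Q*q = 61 - 53/5*(-136) = 61 + 7208/5 = 7513/5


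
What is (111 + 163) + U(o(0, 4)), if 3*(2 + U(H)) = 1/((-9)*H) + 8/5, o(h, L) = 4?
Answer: 147163/540 ≈ 272.52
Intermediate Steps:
U(H) = -22/15 - 1/(27*H) (U(H) = -2 + (1/((-9)*H) + 8/5)/3 = -2 + (-1/(9*H) + 8*(1/5))/3 = -2 + (-1/(9*H) + 8/5)/3 = -2 + (8/5 - 1/(9*H))/3 = -2 + (8/15 - 1/(27*H)) = -22/15 - 1/(27*H))
(111 + 163) + U(o(0, 4)) = (111 + 163) + (1/135)*(-5 - 198*4)/4 = 274 + (1/135)*(1/4)*(-5 - 792) = 274 + (1/135)*(1/4)*(-797) = 274 - 797/540 = 147163/540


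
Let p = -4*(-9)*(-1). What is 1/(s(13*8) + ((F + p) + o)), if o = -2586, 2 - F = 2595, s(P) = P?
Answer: -1/5111 ≈ -0.00019566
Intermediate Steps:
F = -2593 (F = 2 - 1*2595 = 2 - 2595 = -2593)
p = -36 (p = 36*(-1) = -36)
1/(s(13*8) + ((F + p) + o)) = 1/(13*8 + ((-2593 - 36) - 2586)) = 1/(104 + (-2629 - 2586)) = 1/(104 - 5215) = 1/(-5111) = -1/5111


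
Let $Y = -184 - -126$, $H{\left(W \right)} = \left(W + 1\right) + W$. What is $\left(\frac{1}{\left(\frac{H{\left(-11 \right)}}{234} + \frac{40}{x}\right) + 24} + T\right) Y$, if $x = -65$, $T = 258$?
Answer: $- \frac{27194112}{1817} \approx -14966.0$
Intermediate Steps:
$H{\left(W \right)} = 1 + 2 W$ ($H{\left(W \right)} = \left(1 + W\right) + W = 1 + 2 W$)
$Y = -58$ ($Y = -184 + 126 = -58$)
$\left(\frac{1}{\left(\frac{H{\left(-11 \right)}}{234} + \frac{40}{x}\right) + 24} + T\right) Y = \left(\frac{1}{\left(\frac{1 + 2 \left(-11\right)}{234} + \frac{40}{-65}\right) + 24} + 258\right) \left(-58\right) = \left(\frac{1}{\left(\left(1 - 22\right) \frac{1}{234} + 40 \left(- \frac{1}{65}\right)\right) + 24} + 258\right) \left(-58\right) = \left(\frac{1}{\left(\left(-21\right) \frac{1}{234} - \frac{8}{13}\right) + 24} + 258\right) \left(-58\right) = \left(\frac{1}{\left(- \frac{7}{78} - \frac{8}{13}\right) + 24} + 258\right) \left(-58\right) = \left(\frac{1}{- \frac{55}{78} + 24} + 258\right) \left(-58\right) = \left(\frac{1}{\frac{1817}{78}} + 258\right) \left(-58\right) = \left(\frac{78}{1817} + 258\right) \left(-58\right) = \frac{468864}{1817} \left(-58\right) = - \frac{27194112}{1817}$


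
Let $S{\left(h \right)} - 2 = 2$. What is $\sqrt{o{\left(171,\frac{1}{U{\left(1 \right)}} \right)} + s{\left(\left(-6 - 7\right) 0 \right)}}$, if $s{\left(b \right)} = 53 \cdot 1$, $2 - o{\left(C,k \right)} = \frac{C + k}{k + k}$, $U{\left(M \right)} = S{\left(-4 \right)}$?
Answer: $\frac{5 i \sqrt{46}}{2} \approx 16.956 i$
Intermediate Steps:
$S{\left(h \right)} = 4$ ($S{\left(h \right)} = 2 + 2 = 4$)
$U{\left(M \right)} = 4$
$o{\left(C,k \right)} = 2 - \frac{C + k}{2 k}$ ($o{\left(C,k \right)} = 2 - \frac{C + k}{k + k} = 2 - \frac{C + k}{2 k}$)
$s{\left(b \right)} = 53$
$\sqrt{o{\left(171,\frac{1}{U{\left(1 \right)}} \right)} + s{\left(\left(-6 - 7\right) 0 \right)}} = \sqrt{\frac{\left(-1\right) 171 + \frac{3}{4}}{2 \cdot \frac{1}{4}} + 53} = \sqrt{\frac{\frac{1}{\frac{1}{4}} \left(-171 + 3 \cdot \frac{1}{4}\right)}{2} + 53} = \sqrt{\frac{1}{2} \cdot 4 \left(-171 + \frac{3}{4}\right) + 53} = \sqrt{\frac{1}{2} \cdot 4 \left(- \frac{681}{4}\right) + 53} = \sqrt{- \frac{681}{2} + 53} = \sqrt{- \frac{575}{2}} = \frac{5 i \sqrt{46}}{2}$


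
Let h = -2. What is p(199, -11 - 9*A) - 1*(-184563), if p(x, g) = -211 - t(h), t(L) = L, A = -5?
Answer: 184354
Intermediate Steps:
p(x, g) = -209 (p(x, g) = -211 - 1*(-2) = -211 + 2 = -209)
p(199, -11 - 9*A) - 1*(-184563) = -209 - 1*(-184563) = -209 + 184563 = 184354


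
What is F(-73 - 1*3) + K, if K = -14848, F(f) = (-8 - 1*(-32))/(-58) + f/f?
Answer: -430575/29 ≈ -14847.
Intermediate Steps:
F(f) = 17/29 (F(f) = (-8 + 32)*(-1/58) + 1 = 24*(-1/58) + 1 = -12/29 + 1 = 17/29)
F(-73 - 1*3) + K = 17/29 - 14848 = -430575/29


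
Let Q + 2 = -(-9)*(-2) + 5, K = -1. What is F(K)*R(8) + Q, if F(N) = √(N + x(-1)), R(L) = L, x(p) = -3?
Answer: -15 + 16*I ≈ -15.0 + 16.0*I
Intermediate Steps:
F(N) = √(-3 + N) (F(N) = √(N - 3) = √(-3 + N))
Q = -15 (Q = -2 + (-(-9)*(-2) + 5) = -2 + (-3*6 + 5) = -2 + (-18 + 5) = -2 - 13 = -15)
F(K)*R(8) + Q = √(-3 - 1)*8 - 15 = √(-4)*8 - 15 = (2*I)*8 - 15 = 16*I - 15 = -15 + 16*I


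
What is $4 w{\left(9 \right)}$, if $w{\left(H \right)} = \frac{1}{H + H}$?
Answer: $\frac{2}{9} \approx 0.22222$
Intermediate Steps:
$w{\left(H \right)} = \frac{1}{2 H}$
$4 w{\left(9 \right)} = 4 \frac{1}{2 \cdot 9} = 4 \cdot \frac{1}{2} \cdot \frac{1}{9} = 4 \cdot \frac{1}{18} = \frac{2}{9}$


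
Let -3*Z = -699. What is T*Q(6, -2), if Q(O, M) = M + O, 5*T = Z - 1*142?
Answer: 364/5 ≈ 72.800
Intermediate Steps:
Z = 233 (Z = -⅓*(-699) = 233)
T = 91/5 (T = (233 - 1*142)/5 = (233 - 142)/5 = (⅕)*91 = 91/5 ≈ 18.200)
T*Q(6, -2) = 91*(-2 + 6)/5 = (91/5)*4 = 364/5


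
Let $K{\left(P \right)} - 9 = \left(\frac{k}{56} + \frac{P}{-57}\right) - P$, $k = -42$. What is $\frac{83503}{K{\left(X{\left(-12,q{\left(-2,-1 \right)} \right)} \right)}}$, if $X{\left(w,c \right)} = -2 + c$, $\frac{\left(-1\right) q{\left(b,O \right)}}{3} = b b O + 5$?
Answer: $\frac{19038684}{3041} \approx 6260.7$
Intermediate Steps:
$q{\left(b,O \right)} = -15 - 3 O b^{2}$ ($q{\left(b,O \right)} = - 3 \left(b b O + 5\right) = - 3 \left(b^{2} O + 5\right) = - 3 \left(O b^{2} + 5\right) = - 3 \left(5 + O b^{2}\right) = -15 - 3 O b^{2}$)
$K{\left(P \right)} = \frac{33}{4} - \frac{58 P}{57}$ ($K{\left(P \right)} = 9 - \left(\frac{3}{4} + P - \frac{P}{-57}\right) = 9 - \left(\frac{3}{4} + P - P \left(- \frac{1}{57}\right)\right) = 9 - \left(\frac{3}{4} + \frac{58 P}{57}\right) = \frac{33}{4} - \frac{58 P}{57}$)
$\frac{83503}{K{\left(X{\left(-12,q{\left(-2,-1 \right)} \right)} \right)}} = \frac{83503}{\frac{33}{4} - \frac{58 \left(-2 - \left(15 - 3 \left(-2\right)^{2}\right)\right)}{57}} = \frac{83503}{\frac{33}{4} - \frac{58 \left(-2 - \left(15 - 12\right)\right)}{57}} = \frac{83503}{\frac{33}{4} - \frac{58 \left(-2 + \left(-15 + 12\right)\right)}{57}} = \frac{83503}{\frac{33}{4} - \frac{58 \left(-2 - 3\right)}{57}} = \frac{83503}{\frac{33}{4} - - \frac{290}{57}} = \frac{83503}{\frac{33}{4} + \frac{290}{57}} = \frac{83503}{\frac{3041}{228}} = 83503 \cdot \frac{228}{3041} = \frac{19038684}{3041}$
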